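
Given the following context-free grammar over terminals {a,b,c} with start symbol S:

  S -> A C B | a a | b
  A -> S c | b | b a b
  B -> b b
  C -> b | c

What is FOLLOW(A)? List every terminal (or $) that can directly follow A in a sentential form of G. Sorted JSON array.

Compute FIRST by fixpoint:
round 1:
  A via A→b: +{b}
  B via B→b b: +{b}
  C via C→b: +{b}
  C via C→c: +{c}
  S via S→A C B: +{b}
  S via S→a a: +{a}
  FIRST[S]={a,b}  FIRST[A]={b}  FIRST[B]={b}  FIRST[C]={b,c}
round 2:
  A via A→S c: +{a}
  FIRST[S]={a,b}  FIRST[A]={a,b}  FIRST[B]={b}  FIRST[C]={b,c}
round 3: (stable)
  FIRST[S]={a,b}  FIRST[A]={a,b}  FIRST[B]={b}  FIRST[C]={b,c}

Compute FOLLOW by fixpoint:
initialize: $ ∈ FOLLOW(S)
round 1:
  A→S c: FOLLOW(S) ⊇ FIRST(c) = {c}; new: +{c}
  S→A C B: FOLLOW(A) ⊇ FIRST(C) = {b,c}; new: +{b,c}
  S→A C B: FOLLOW(C) ⊇ FIRST(B) = {b}; new: +{b}
  S→A C B: FOLLOW(B) ⊇ FOLLOW(S) ⊇ {$,c}; new: +{$,c}
  FOLLOW[S]={$,c}  FOLLOW[A]={b,c}  FOLLOW[B]={$,c}  FOLLOW[C]={b}
round 2: (no change)
  FOLLOW[S]={$,c}  FOLLOW[A]={b,c}  FOLLOW[B]={$,c}  FOLLOW[C]={b}

FOLLOW(A) = ["b", "c"]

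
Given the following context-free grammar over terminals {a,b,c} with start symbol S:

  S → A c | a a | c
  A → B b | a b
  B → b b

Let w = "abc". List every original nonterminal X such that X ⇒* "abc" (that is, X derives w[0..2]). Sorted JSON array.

Convert to CNF:
  S -> A T2 | T1 T1 | c
  A -> B T0 | T1 T0
  B -> T0 T0
  T0 -> b
  T1 -> a
  T2 -> c

Fill CYK table bottom-up, restricted to cells inside w[0..2]:
  T[0,0] 'a' = {T1}  orig:{}
  T[1,1] 'b' = {T0}  orig:{}
  T[2,2] 'c' = {S,T2}  orig:{S}
  T[0,1] 'ab' = {A}
  T[1,2] 'bc' = ∅
  T[0,2] 'abc' = {S}

Original NTs in T[0,2] deriving "abc": ["S"]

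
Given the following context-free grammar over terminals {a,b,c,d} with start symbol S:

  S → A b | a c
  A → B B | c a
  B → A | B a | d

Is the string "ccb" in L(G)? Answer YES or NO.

CNF form of G:
  S -> A T2 | T1 T0
  A -> B B | T0 T1
  B -> B B | B T1 | T0 T1 | d
  T0 -> c
  T1 -> a
  T2 -> b

CYK table (by increasing span):
  [0..0]={T0}  "c"  orig:{}
  [1..1]={T0}  "c"  orig:{}
  [2..2]={T2}  "b"  orig:{}
  [0..1]=∅  "cc"
  [1..2]=∅  "cb"
  [0..2]=∅  "ccb"

S ∉ T[0,2] ⇒ NO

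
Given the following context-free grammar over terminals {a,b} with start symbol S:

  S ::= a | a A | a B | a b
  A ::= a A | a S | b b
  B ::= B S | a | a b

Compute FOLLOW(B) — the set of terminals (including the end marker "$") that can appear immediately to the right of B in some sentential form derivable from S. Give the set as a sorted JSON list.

FIRST sets, iterate to fixpoint:
pass 1:
  A via A→a A: +{a}
  A via A→b b: +{b}
  B via B→a: +{a}
  S via S→a: +{a}
  FIRST(S)={a}  FIRST(A)={a,b}  FIRST(B)={a}
pass 2: (no change)
  FIRST(S)={a}  FIRST(A)={a,b}  FIRST(B)={a}

FOLLOW iteration:
seed FOLLOW(S) with $
pass 1:
  B→B S: FOLLOW(B) ⊇ FIRST(S) = {a}; new: +{a}
  B→B S: FOLLOW(S) ⊇ FOLLOW(B) ⊇ {a}; new: +{a}
  S→a A: FOLLOW(A) ⊇ FOLLOW(S) ⊇ {$,a}; new: +{$,a}
  S→a B: FOLLOW(B) ⊇ FOLLOW(S) ⊇ {$,a}; new: +{$}
  S: {$,a}  A: {$,a}  B: {$,a}
pass 2: done
  S: {$,a}  A: {$,a}  B: {$,a}

FOLLOW(B) = ["$", "a"]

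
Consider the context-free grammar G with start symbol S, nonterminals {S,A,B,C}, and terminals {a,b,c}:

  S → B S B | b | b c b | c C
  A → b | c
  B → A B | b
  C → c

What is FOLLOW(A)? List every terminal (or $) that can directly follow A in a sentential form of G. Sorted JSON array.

FIRST sets, iterate to fixpoint:
[1]
  A via A→b: +{b}
  A via A→c: +{c}
  B via B→A B: +{b,c}
  C via C→c: +{c}
  S via S→B S B: +{b,c}
  FIRST(S)={b,c}  FIRST(A)={b,c}  FIRST(B)={b,c}  FIRST(C)={c}
[2] (stable)
  FIRST(S)={b,c}  FIRST(A)={b,c}  FIRST(B)={b,c}  FIRST(C)={c}

FOLLOW iteration:
initialize: $ ∈ FOLLOW(S)
round 1:
  B→A B: FOLLOW(A) ⊇ FIRST(B) = {b,c}; new: +{b,c}
  S→B S B: FOLLOW(B) ⊇ FIRST(S) = {b,c}; new: +{b,c}
  S→B S B: FOLLOW(S) ⊇ FIRST(B) = {b,c}; new: +{b,c}
  S→B S B: FOLLOW(B) ⊇ FOLLOW(S) ⊇ {$,b,c}; new: +{$}
  S→c C: FOLLOW(C) ⊇ FOLLOW(S) ⊇ {$,b,c}; new: +{$,b,c}
  FOLLOW(S)={$,b,c}  FOLLOW(A)={b,c}  FOLLOW(B)={$,b,c}  FOLLOW(C)={$,b,c}
round 2: — fixpoint
  FOLLOW(S)={$,b,c}  FOLLOW(A)={b,c}  FOLLOW(B)={$,b,c}  FOLLOW(C)={$,b,c}

FOLLOW(A) = ["b", "c"]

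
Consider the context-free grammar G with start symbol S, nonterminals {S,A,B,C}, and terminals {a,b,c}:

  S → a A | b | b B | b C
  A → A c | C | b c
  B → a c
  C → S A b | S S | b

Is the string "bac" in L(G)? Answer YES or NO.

CNF form of G:
  S -> T1 B | T1 C | T2 A | b
  A -> A T0 | S S | S X3 | T1 T0 | b
  B -> T2 T0
  C -> S S | S X4 | b
  T0 -> c
  T1 -> b
  T2 -> a
  X3 -> A T1
  X4 -> A T1

Fill CYK table bottom-up:
  T[0,0] 'b' = {A,C,S,T1}  orig:{A,C,S}
  T[1,1] 'a' = {T2}  orig:{}
  T[2,2] 'c' = {T0}  orig:{}
  T[0,1] 'ba' = ∅
  T[1,2] 'ac' = {B}
  T[0,2] 'bac' = {S}

S ∈ T[0,2] ⇒ YES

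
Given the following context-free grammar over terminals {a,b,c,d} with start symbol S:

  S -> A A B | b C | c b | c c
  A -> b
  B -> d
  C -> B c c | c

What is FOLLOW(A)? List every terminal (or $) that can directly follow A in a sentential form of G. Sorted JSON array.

FIRST iteration:
[1]
  A via A→b: +{b}
  B via B→d: +{d}
  C via C→B c c: +{d}
  C via C→c: +{c}
  S via S→A A B: +{b}
  S via S→c b: +{c}
  FIRST[S]={b,c}  FIRST[A]={b}  FIRST[B]={d}  FIRST[C]={c,d}
[2] (no change)
  FIRST[S]={b,c}  FIRST[A]={b}  FIRST[B]={d}  FIRST[C]={c,d}

FOLLOW sets:
seed FOLLOW(S) with $
[1]
  C→B c c: FOLLOW(B) ⊇ FIRST(c) = {c}; new: +{c}
  S→A A B: FOLLOW(A) ⊇ FIRST(A) = {b}; new: +{b}
  S→A A B: FOLLOW(A) ⊇ FIRST(B) = {d}; new: +{d}
  S→A A B: FOLLOW(B) ⊇ FOLLOW(S) ⊇ {$}; new: +{$}
  S→b C: FOLLOW(C) ⊇ FOLLOW(S) ⊇ {$}; new: +{$}
  S: {$}  A: {b,d}  B: {$,c}  C: {$}
[2] (no change)
  S: {$}  A: {b,d}  B: {$,c}  C: {$}

FOLLOW(A) = ["b", "d"]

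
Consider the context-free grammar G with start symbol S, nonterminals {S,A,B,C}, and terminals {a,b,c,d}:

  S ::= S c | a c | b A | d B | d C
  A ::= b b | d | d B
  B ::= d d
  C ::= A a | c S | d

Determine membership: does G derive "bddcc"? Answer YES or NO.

Convert to CNF:
  S -> S T3 | T0 A | T1 B | T1 C | T2 T3
  A -> T0 T0 | T1 B | d
  B -> T1 T1
  C -> A T2 | T3 S | d
  T0 -> b
  T1 -> d
  T2 -> a
  T3 -> c

Fill CYK table bottom-up:
  T[0,0] 'b' = {T0}  orig:{}
  T[1,1] 'd' = {A,C,T1}  orig:{A,C}
  T[2,2] 'd' = {A,C,T1}  orig:{A,C}
  T[3,3] 'c' = {T3}  orig:{}
  T[4,4] 'c' = {T3}  orig:{}
  T[0,1] 'bd' = {S}
  T[1,2] 'dd' = {B,S}
  T[2,3] 'dc' = ∅
  T[3,4] 'cc' = ∅
  T[0,2] 'bdd' = ∅
  T[1,3] 'ddc' = {S}
  T[2,4] 'dcc' = ∅
  T[0,3] 'bddc' = ∅
  T[1,4] 'ddcc' = {S}
  T[0,4] 'bddcc' = ∅

S ∉ T[0,4] ⇒ NO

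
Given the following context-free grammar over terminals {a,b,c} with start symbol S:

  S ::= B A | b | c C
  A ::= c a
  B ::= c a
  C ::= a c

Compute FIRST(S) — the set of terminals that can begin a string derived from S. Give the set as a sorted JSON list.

FIRST sets, iterate to fixpoint:
round 1:
  A via A→c a: +{c}
  B via B→c a: +{c}
  C via C→a c: +{a}
  S via S→B A: +{c}
  S via S→b: +{b}
  FIRST[S]={b,c}  FIRST[A]={c}  FIRST[B]={c}  FIRST[C]={a}
round 2: (no change)
  FIRST[S]={b,c}  FIRST[A]={c}  FIRST[B]={c}  FIRST[C]={a}

FIRST(S) = ["b", "c"]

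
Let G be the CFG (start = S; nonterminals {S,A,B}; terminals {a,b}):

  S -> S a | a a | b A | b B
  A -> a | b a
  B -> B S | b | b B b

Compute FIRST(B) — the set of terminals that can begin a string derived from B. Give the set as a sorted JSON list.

FIRST iteration:
[1]
  A via A→a: +{a}
  A via A→b a: +{b}
  B via B→b: +{b}
  S via S→a a: +{a}
  S via S→b A: +{b}
  S: {a,b}  A: {a,b}  B: {b}
[2] (no change)
  S: {a,b}  A: {a,b}  B: {b}

FIRST(B) = ["b"]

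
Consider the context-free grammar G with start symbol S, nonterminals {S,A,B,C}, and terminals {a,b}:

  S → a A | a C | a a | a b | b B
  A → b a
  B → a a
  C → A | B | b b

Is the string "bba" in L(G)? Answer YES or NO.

CNF form of G:
  S -> T0 B | T1 A | T1 C | T1 T0 | T1 T1
  A -> T0 T1
  B -> T1 T1
  C -> T0 T0 | T0 T1 | T1 T1
  T0 -> b
  T1 -> a

CYK table (by increasing span):
  cell(0,0) b: {T0}  orig:{}
  cell(1,1) b: {T0}  orig:{}
  cell(2,2) a: {T1}  orig:{}
  cell(0,1) bb: {C}
  cell(1,2) ba: {A,C}
  cell(0,2) bba: ∅

S ∉ T[0,2] ⇒ NO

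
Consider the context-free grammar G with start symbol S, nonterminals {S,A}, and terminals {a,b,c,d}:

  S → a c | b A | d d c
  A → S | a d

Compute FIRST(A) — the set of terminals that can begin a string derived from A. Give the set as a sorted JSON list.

FIRST iteration:
[1]
  A via A→a d: +{a}
  S via S→a c: +{a}
  S via S→b A: +{b}
  S via S→d d c: +{d}
  FIRST[S]={a,b,d}  FIRST[A]={a}
[2]
  A via A→S: +{b,d}
  FIRST[S]={a,b,d}  FIRST[A]={a,b,d}
[3] done
  FIRST[S]={a,b,d}  FIRST[A]={a,b,d}

FIRST(A) = ["a", "b", "d"]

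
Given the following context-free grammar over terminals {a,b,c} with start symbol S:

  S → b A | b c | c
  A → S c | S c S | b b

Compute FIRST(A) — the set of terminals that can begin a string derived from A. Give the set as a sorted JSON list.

Compute FIRST by fixpoint:
iter 1:
  A via A→b b: +{b}
  S via S→b A: +{b}
  S via S→c: +{c}
  FIRST(S)={b,c}  FIRST(A)={b}
iter 2:
  A via A→S c: +{c}
  FIRST(S)={b,c}  FIRST(A)={b,c}
iter 3: done
  FIRST(S)={b,c}  FIRST(A)={b,c}

FIRST(A) = ["b", "c"]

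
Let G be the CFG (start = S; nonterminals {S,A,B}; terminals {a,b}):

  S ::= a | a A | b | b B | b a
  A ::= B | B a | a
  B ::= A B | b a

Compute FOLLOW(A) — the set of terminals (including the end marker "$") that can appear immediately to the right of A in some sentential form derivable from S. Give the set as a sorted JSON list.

FIRST sets, iterate to fixpoint:
pass 1:
  A via A→a: +{a}
  B via B→A B: +{a}
  B via B→b a: +{b}
  S via S→a: +{a}
  S via S→b: +{b}
  FIRST[S]={a,b}  FIRST[A]={a}  FIRST[B]={a,b}
pass 2:
  A via A→B: +{b}
  FIRST[S]={a,b}  FIRST[A]={a,b}  FIRST[B]={a,b}
pass 3: (stable)
  FIRST[S]={a,b}  FIRST[A]={a,b}  FIRST[B]={a,b}

FOLLOW sets:
initialize: $ ∈ FOLLOW(S)
[1]
  A→B a: FOLLOW(B) ⊇ FIRST(a) = {a}; new: +{a}
  B→A B: FOLLOW(A) ⊇ FIRST(B) = {a,b}; new: +{a,b}
  S→a A: FOLLOW(A) ⊇ FOLLOW(S) ⊇ {$}; new: +{$}
  S→b B: FOLLOW(B) ⊇ FOLLOW(S) ⊇ {$}; new: +{$}
  S: {$}  A: {$,a,b}  B: {$,a}
[2]
  A→B: FOLLOW(B) ⊇ FOLLOW(A) ⊇ {$,a,b}; new: +{b}
  S: {$}  A: {$,a,b}  B: {$,a,b}
[3] (stable)
  S: {$}  A: {$,a,b}  B: {$,a,b}

FOLLOW(A) = ["$", "a", "b"]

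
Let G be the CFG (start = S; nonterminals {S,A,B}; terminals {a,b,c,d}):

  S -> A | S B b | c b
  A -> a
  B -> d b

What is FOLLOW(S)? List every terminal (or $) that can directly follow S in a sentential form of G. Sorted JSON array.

Compute FIRST by fixpoint:
pass 1:
  A via A→a: +{a}
  B via B→d b: +{d}
  S via S→A: +{a}
  S via S→c b: +{c}
  FIRST(S)={a,c}  FIRST(A)={a}  FIRST(B)={d}
pass 2: (stable)
  FIRST(S)={a,c}  FIRST(A)={a}  FIRST(B)={d}

Compute FOLLOW by fixpoint:
seed FOLLOW(S) with $
pass 1:
  S→A: FOLLOW(A) ⊇ FOLLOW(S) ⊇ {$}; new: +{$}
  S→S B b: FOLLOW(S) ⊇ FIRST(B) = {d}; new: +{d}
  S→S B b: FOLLOW(B) ⊇ FIRST(b) = {b}; new: +{b}
  FOLLOW(S)={$,d}  FOLLOW(A)={$}  FOLLOW(B)={b}
pass 2:
  S→A: FOLLOW(A) ⊇ FOLLOW(S) ⊇ {$,d}; new: +{d}
  FOLLOW(S)={$,d}  FOLLOW(A)={$,d}  FOLLOW(B)={b}
pass 3: (no change)
  FOLLOW(S)={$,d}  FOLLOW(A)={$,d}  FOLLOW(B)={b}

FOLLOW(S) = ["$", "d"]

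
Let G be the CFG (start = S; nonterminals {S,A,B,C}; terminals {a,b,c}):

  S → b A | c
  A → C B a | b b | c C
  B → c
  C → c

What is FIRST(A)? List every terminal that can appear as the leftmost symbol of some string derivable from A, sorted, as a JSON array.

FIRST iteration:
pass 1:
  A via A→b b: +{b}
  A via A→c C: +{c}
  B via B→c: +{c}
  C via C→c: +{c}
  S via S→b A: +{b}
  S via S→c: +{c}
  FIRST(S)={b,c}  FIRST(A)={b,c}  FIRST(B)={c}  FIRST(C)={c}
pass 2: (no change)
  FIRST(S)={b,c}  FIRST(A)={b,c}  FIRST(B)={c}  FIRST(C)={c}

FIRST(A) = ["b", "c"]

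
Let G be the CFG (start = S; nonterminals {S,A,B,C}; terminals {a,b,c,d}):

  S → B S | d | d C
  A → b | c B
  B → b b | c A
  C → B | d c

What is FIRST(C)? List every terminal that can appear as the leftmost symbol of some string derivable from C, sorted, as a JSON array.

Compute FIRST by fixpoint:
[1]
  A via A→b: +{b}
  A via A→c B: +{c}
  B via B→b b: +{b}
  B via B→c A: +{c}
  C via C→B: +{b,c}
  C via C→d c: +{d}
  S via S→B S: +{b,c}
  S via S→d: +{d}
  FIRST(S)={b,c,d}  FIRST(A)={b,c}  FIRST(B)={b,c}  FIRST(C)={b,c,d}
[2] (stable)
  FIRST(S)={b,c,d}  FIRST(A)={b,c}  FIRST(B)={b,c}  FIRST(C)={b,c,d}

FIRST(C) = ["b", "c", "d"]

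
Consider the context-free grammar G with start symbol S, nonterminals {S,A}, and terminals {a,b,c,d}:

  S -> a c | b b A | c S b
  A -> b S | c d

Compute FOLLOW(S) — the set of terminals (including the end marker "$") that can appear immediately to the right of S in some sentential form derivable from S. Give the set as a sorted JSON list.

FIRST iteration:
round 1:
  A via A→b S: +{b}
  A via A→c d: +{c}
  S via S→a c: +{a}
  S via S→b b A: +{b}
  S via S→c S b: +{c}
  FIRST[S]={a,b,c}  FIRST[A]={b,c}
round 2: (stable)
  FIRST[S]={a,b,c}  FIRST[A]={b,c}

Compute FOLLOW by fixpoint:
FOLLOW(S) := {$}
iter 1:
  S→b b A: FOLLOW(A) ⊇ FOLLOW(S) ⊇ {$}; new: +{$}
  S→c S b: FOLLOW(S) ⊇ FIRST(b) = {b}; new: +{b}
  FOLLOW[S]={$,b}  FOLLOW[A]={$}
iter 2:
  S→b b A: FOLLOW(A) ⊇ FOLLOW(S) ⊇ {$,b}; new: +{b}
  FOLLOW[S]={$,b}  FOLLOW[A]={$,b}
iter 3: (no change)
  FOLLOW[S]={$,b}  FOLLOW[A]={$,b}

FOLLOW(S) = ["$", "b"]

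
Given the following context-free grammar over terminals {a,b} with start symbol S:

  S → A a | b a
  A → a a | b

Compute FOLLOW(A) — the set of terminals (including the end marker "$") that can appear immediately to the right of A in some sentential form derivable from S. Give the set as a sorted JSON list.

FIRST sets, iterate to fixpoint:
round 1:
  A via A→a a: +{a}
  A via A→b: +{b}
  S via S→A a: +{a,b}
  FIRST(S)={a,b}  FIRST(A)={a,b}
round 2: done
  FIRST(S)={a,b}  FIRST(A)={a,b}

Compute FOLLOW by fixpoint:
initialize: $ ∈ FOLLOW(S)
pass 1:
  S→A a: FOLLOW(A) ⊇ FIRST(a) = {a}; new: +{a}
  S: {$}  A: {a}
pass 2: done
  S: {$}  A: {a}

FOLLOW(A) = ["a"]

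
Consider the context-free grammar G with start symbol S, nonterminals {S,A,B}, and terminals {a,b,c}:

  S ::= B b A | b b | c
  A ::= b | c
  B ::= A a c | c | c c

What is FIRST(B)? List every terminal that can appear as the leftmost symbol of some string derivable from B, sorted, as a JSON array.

Compute FIRST by fixpoint:
round 1:
  A via A→b: +{b}
  A via A→c: +{c}
  B via B→A a c: +{b,c}
  S via S→B b A: +{b,c}
  FIRST[S]={b,c}  FIRST[A]={b,c}  FIRST[B]={b,c}
round 2: — fixpoint
  FIRST[S]={b,c}  FIRST[A]={b,c}  FIRST[B]={b,c}

FIRST(B) = ["b", "c"]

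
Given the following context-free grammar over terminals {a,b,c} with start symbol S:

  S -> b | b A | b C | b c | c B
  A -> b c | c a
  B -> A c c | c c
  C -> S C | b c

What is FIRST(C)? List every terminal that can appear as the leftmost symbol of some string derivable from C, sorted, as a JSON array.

FIRST sets, iterate to fixpoint:
round 1:
  A via A→b c: +{b}
  A via A→c a: +{c}
  B via B→A c c: +{b,c}
  C via C→b c: +{b}
  S via S→b: +{b}
  S via S→c B: +{c}
  FIRST(S)={b,c}  FIRST(A)={b,c}  FIRST(B)={b,c}  FIRST(C)={b}
round 2:
  C via C→S C: +{c}
  FIRST(S)={b,c}  FIRST(A)={b,c}  FIRST(B)={b,c}  FIRST(C)={b,c}
round 3: (stable)
  FIRST(S)={b,c}  FIRST(A)={b,c}  FIRST(B)={b,c}  FIRST(C)={b,c}

FIRST(C) = ["b", "c"]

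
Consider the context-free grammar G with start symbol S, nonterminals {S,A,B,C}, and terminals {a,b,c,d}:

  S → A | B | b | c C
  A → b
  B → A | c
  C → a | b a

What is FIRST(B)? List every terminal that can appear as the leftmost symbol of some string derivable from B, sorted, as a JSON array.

Compute FIRST by fixpoint:
pass 1:
  A via A→b: +{b}
  B via B→A: +{b}
  B via B→c: +{c}
  C via C→a: +{a}
  C via C→b a: +{b}
  S via S→A: +{b}
  S via S→B: +{c}
  S: {b,c}  A: {b}  B: {b,c}  C: {a,b}
pass 2: — fixpoint
  S: {b,c}  A: {b}  B: {b,c}  C: {a,b}

FIRST(B) = ["b", "c"]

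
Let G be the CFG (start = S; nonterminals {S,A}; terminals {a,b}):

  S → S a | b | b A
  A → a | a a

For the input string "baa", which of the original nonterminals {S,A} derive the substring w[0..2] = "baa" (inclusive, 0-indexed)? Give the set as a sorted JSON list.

CNF form of G:
  S -> S T0 | T1 A | b
  A -> T0 T0 | a
  T0 -> a
  T1 -> b

CYK fill (cells [i..j] with 0 ≤ i ≤ j ≤ 2 only):
  T[0,0] 'b' = {S,T1}  orig:{S}
  T[1,1] 'a' = {A,T0}  orig:{A}
  T[2,2] 'a' = {A,T0}  orig:{A}
  T[0,1] 'ba' = {S}
  T[1,2] 'aa' = {A}
  T[0,2] 'baa' = {S}

Original NTs in T[0,2] deriving "baa": ["S"]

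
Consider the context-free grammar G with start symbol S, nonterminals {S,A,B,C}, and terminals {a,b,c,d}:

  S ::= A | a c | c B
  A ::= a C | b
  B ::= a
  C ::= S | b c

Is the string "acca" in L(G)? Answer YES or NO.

Convert to CNF:
  S -> T0 C | T0 T1 | T1 B | b
  A -> T0 C | b
  B -> a
  C -> T0 C | T0 T1 | T1 B | T2 T1 | b
  T0 -> a
  T1 -> c
  T2 -> b

CYK fill:
  cell(0,0) a: {B,T0}  orig:{B}
  cell(1,1) c: {T1}  orig:{}
  cell(2,2) c: {T1}  orig:{}
  cell(3,3) a: {B,T0}  orig:{B}
  cell(0,1) ac: {C,S}
  cell(1,2) cc: ∅
  cell(2,3) ca: {C,S}
  cell(0,2) acc: ∅
  cell(1,3) cca: ∅
  cell(0,3) acca: ∅

S ∉ T[0,3] ⇒ NO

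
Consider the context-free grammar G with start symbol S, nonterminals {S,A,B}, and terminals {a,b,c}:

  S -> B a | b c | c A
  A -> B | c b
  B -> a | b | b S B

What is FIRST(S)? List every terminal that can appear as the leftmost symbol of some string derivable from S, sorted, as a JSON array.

Compute FIRST by fixpoint:
iter 1:
  A via A→c b: +{c}
  B via B→a: +{a}
  B via B→b: +{b}
  S via S→B a: +{a,b}
  S via S→c A: +{c}
  S: {a,b,c}  A: {c}  B: {a,b}
iter 2:
  A via A→B: +{a,b}
  S: {a,b,c}  A: {a,b,c}  B: {a,b}
iter 3: (no change)
  S: {a,b,c}  A: {a,b,c}  B: {a,b}

FIRST(S) = ["a", "b", "c"]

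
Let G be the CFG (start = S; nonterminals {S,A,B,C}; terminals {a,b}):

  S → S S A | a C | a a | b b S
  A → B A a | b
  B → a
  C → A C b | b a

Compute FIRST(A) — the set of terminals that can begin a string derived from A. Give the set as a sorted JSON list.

FIRST iteration:
round 1:
  A via A→b: +{b}
  B via B→a: +{a}
  C via C→A C b: +{b}
  S via S→a C: +{a}
  S via S→b b S: +{b}
  FIRST(S)={a,b}  FIRST(A)={b}  FIRST(B)={a}  FIRST(C)={b}
round 2:
  A via A→B A a: +{a}
  C via C→A C b: +{a}
  FIRST(S)={a,b}  FIRST(A)={a,b}  FIRST(B)={a}  FIRST(C)={a,b}
round 3: (no change)
  FIRST(S)={a,b}  FIRST(A)={a,b}  FIRST(B)={a}  FIRST(C)={a,b}

FIRST(A) = ["a", "b"]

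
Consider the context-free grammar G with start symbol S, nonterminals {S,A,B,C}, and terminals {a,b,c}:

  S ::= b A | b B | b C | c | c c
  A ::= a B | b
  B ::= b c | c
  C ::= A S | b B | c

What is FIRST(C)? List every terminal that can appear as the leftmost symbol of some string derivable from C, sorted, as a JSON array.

Compute FIRST by fixpoint:
round 1:
  A via A→a B: +{a}
  A via A→b: +{b}
  B via B→b c: +{b}
  B via B→c: +{c}
  C via C→A S: +{a,b}
  C via C→c: +{c}
  S via S→b A: +{b}
  S via S→c: +{c}
  S: {b,c}  A: {a,b}  B: {b,c}  C: {a,b,c}
round 2: (no change)
  S: {b,c}  A: {a,b}  B: {b,c}  C: {a,b,c}

FIRST(C) = ["a", "b", "c"]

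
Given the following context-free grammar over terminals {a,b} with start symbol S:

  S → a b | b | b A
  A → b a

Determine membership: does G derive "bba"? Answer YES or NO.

Convert to CNF:
  S -> T0 A | T1 T0 | b
  A -> T0 T1
  T0 -> b
  T1 -> a

CYK fill:
  T[0,0] 'b' = {S,T0}  orig:{S}
  T[1,1] 'b' = {S,T0}  orig:{S}
  T[2,2] 'a' = {T1}  orig:{}
  T[0,1] 'bb' = ∅
  T[1,2] 'ba' = {A}
  T[0,2] 'bba' = {S}

S ∈ T[0,2] ⇒ YES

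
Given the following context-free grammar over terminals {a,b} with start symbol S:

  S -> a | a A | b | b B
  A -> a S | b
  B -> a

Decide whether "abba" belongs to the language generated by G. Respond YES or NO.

Convert to CNF:
  S -> T0 A | T1 B | a | b
  A -> T0 S | b
  B -> a
  T0 -> a
  T1 -> b

Fill CYK table bottom-up:
  cell(0,0) a: {B,S,T0}  orig:{B,S}
  cell(1,1) b: {A,S,T1}  orig:{A,S}
  cell(2,2) b: {A,S,T1}  orig:{A,S}
  cell(3,3) a: {B,S,T0}  orig:{B,S}
  cell(0,1) ab: {A,S}
  cell(1,2) bb: ∅
  cell(2,3) ba: {S}
  cell(0,2) abb: ∅
  cell(1,3) bba: ∅
  cell(0,3) abba: ∅

S ∉ T[0,3] ⇒ NO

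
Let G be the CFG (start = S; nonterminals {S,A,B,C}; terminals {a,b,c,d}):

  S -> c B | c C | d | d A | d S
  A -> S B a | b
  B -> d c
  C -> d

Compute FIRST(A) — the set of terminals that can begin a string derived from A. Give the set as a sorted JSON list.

Compute FIRST by fixpoint:
pass 1:
  A via A→b: +{b}
  B via B→d c: +{d}
  C via C→d: +{d}
  S via S→c B: +{c}
  S via S→d: +{d}
  FIRST[S]={c,d}  FIRST[A]={b}  FIRST[B]={d}  FIRST[C]={d}
pass 2:
  A via A→S B a: +{c,d}
  FIRST[S]={c,d}  FIRST[A]={b,c,d}  FIRST[B]={d}  FIRST[C]={d}
pass 3: — fixpoint
  FIRST[S]={c,d}  FIRST[A]={b,c,d}  FIRST[B]={d}  FIRST[C]={d}

FIRST(A) = ["b", "c", "d"]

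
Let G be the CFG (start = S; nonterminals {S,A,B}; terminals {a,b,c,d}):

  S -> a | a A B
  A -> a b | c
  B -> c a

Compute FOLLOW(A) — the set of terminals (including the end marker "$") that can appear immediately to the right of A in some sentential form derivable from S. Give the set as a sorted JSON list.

FIRST iteration:
iter 1:
  A via A→a b: +{a}
  A via A→c: +{c}
  B via B→c a: +{c}
  S via S→a: +{a}
  S: {a}  A: {a,c}  B: {c}
iter 2: (no change)
  S: {a}  A: {a,c}  B: {c}

Compute FOLLOW by fixpoint:
initialize: $ ∈ FOLLOW(S)
round 1:
  S→a A B: FOLLOW(A) ⊇ FIRST(B) = {c}; new: +{c}
  S→a A B: FOLLOW(B) ⊇ FOLLOW(S) ⊇ {$}; new: +{$}
  S: {$}  A: {c}  B: {$}
round 2: — fixpoint
  S: {$}  A: {c}  B: {$}

FOLLOW(A) = ["c"]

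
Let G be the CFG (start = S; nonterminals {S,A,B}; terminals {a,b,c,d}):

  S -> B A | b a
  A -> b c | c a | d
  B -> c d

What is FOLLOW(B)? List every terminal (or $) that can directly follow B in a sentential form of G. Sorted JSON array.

FIRST sets, iterate to fixpoint:
iter 1:
  A via A→b c: +{b}
  A via A→c a: +{c}
  A via A→d: +{d}
  B via B→c d: +{c}
  S via S→B A: +{c}
  S via S→b a: +{b}
  S: {b,c}  A: {b,c,d}  B: {c}
iter 2: (no change)
  S: {b,c}  A: {b,c,d}  B: {c}

Compute FOLLOW by fixpoint:
seed FOLLOW(S) with $
pass 1:
  S→B A: FOLLOW(B) ⊇ FIRST(A) = {b,c,d}; new: +{b,c,d}
  S→B A: FOLLOW(A) ⊇ FOLLOW(S) ⊇ {$}; new: +{$}
  FOLLOW[S]={$}  FOLLOW[A]={$}  FOLLOW[B]={b,c,d}
pass 2: (no change)
  FOLLOW[S]={$}  FOLLOW[A]={$}  FOLLOW[B]={b,c,d}

FOLLOW(B) = ["b", "c", "d"]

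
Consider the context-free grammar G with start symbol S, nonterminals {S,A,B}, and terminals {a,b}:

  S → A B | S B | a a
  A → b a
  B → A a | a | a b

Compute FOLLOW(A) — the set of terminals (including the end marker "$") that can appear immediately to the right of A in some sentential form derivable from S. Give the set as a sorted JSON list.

FIRST sets, iterate to fixpoint:
pass 1:
  A via A→b a: +{b}
  B via B→A a: +{b}
  B via B→a: +{a}
  S via S→A B: +{b}
  S via S→a a: +{a}
  FIRST(S)={a,b}  FIRST(A)={b}  FIRST(B)={a,b}
pass 2: (no change)
  FIRST(S)={a,b}  FIRST(A)={b}  FIRST(B)={a,b}

Compute FOLLOW by fixpoint:
initialize: $ ∈ FOLLOW(S)
[1]
  B→A a: FOLLOW(A) ⊇ FIRST(a) = {a}; new: +{a}
  S→A B: FOLLOW(A) ⊇ FIRST(B) = {a,b}; new: +{b}
  S→A B: FOLLOW(B) ⊇ FOLLOW(S) ⊇ {$}; new: +{$}
  S→S B: FOLLOW(S) ⊇ FIRST(B) = {a,b}; new: +{a,b}
  S→S B: FOLLOW(B) ⊇ FOLLOW(S) ⊇ {$,a,b}; new: +{a,b}
  S: {$,a,b}  A: {a,b}  B: {$,a,b}
[2] (stable)
  S: {$,a,b}  A: {a,b}  B: {$,a,b}

FOLLOW(A) = ["a", "b"]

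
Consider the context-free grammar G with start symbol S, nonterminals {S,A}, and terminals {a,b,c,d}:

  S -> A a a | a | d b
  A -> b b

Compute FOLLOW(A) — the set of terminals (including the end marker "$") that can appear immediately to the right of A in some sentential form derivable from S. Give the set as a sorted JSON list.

Compute FIRST by fixpoint:
round 1:
  A via A→b b: +{b}
  S via S→A a a: +{b}
  S via S→a: +{a}
  S via S→d b: +{d}
  FIRST(S)={a,b,d}  FIRST(A)={b}
round 2: — fixpoint
  FIRST(S)={a,b,d}  FIRST(A)={b}

FOLLOW iteration:
FOLLOW(S) := {$}
pass 1:
  S→A a a: FOLLOW(A) ⊇ FIRST(a) = {a}; new: +{a}
  S: {$}  A: {a}
pass 2: (stable)
  S: {$}  A: {a}

FOLLOW(A) = ["a"]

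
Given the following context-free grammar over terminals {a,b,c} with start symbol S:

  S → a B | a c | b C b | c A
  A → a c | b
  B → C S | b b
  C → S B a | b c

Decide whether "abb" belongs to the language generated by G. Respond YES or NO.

CNF form of G:
  S -> T0 B | T0 T1 | T1 A | T2 X4
  A -> T0 T1 | b
  B -> C S | T2 T2
  C -> S X3 | T2 T1
  T0 -> a
  T1 -> c
  T2 -> b
  X3 -> B T0
  X4 -> C T2

CYK fill:
  T[0,0] 'a' = {T0}  orig:{}
  T[1,1] 'b' = {A,T2}  orig:{A}
  T[2,2] 'b' = {A,T2}  orig:{A}
  T[0,1] 'ab' = ∅
  T[1,2] 'bb' = {B}
  T[0,2] 'abb' = {S}

S ∈ T[0,2] ⇒ YES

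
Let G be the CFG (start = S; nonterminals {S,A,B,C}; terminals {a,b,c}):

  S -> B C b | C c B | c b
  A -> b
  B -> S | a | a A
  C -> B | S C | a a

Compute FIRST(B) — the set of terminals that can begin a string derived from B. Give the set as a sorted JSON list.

FIRST iteration:
[1]
  A via A→b: +{b}
  B via B→a: +{a}
  C via C→B: +{a}
  S via S→B C b: +{a}
  S via S→c b: +{c}
  FIRST(S)={a,c}  FIRST(A)={b}  FIRST(B)={a}  FIRST(C)={a}
[2]
  B via B→S: +{c}
  C via C→B: +{c}
  FIRST(S)={a,c}  FIRST(A)={b}  FIRST(B)={a,c}  FIRST(C)={a,c}
[3] done
  FIRST(S)={a,c}  FIRST(A)={b}  FIRST(B)={a,c}  FIRST(C)={a,c}

FIRST(B) = ["a", "c"]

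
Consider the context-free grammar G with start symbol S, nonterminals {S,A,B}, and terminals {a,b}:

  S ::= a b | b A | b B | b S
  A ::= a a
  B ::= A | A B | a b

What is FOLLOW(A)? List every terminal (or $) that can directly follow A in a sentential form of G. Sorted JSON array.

Compute FIRST by fixpoint:
[1]
  A via A→a a: +{a}
  B via B→A: +{a}
  S via S→a b: +{a}
  S via S→b A: +{b}
  S: {a,b}  A: {a}  B: {a}
[2] — fixpoint
  S: {a,b}  A: {a}  B: {a}

Compute FOLLOW by fixpoint:
seed FOLLOW(S) with $
[1]
  B→A B: FOLLOW(A) ⊇ FIRST(B) = {a}; new: +{a}
  S→b A: FOLLOW(A) ⊇ FOLLOW(S) ⊇ {$}; new: +{$}
  S→b B: FOLLOW(B) ⊇ FOLLOW(S) ⊇ {$}; new: +{$}
  S: {$}  A: {$,a}  B: {$}
[2] (no change)
  S: {$}  A: {$,a}  B: {$}

FOLLOW(A) = ["$", "a"]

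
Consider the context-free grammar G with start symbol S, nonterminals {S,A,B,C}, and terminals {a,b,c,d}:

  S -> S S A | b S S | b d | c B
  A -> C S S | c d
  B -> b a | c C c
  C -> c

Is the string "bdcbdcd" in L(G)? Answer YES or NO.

CNF form of G:
  S -> S X6 | T0 B | T2 T1 | T2 X7
  A -> C X4 | T0 T1
  B -> T0 X5 | T2 T3
  C -> c
  T0 -> c
  T1 -> d
  T2 -> b
  T3 -> a
  X4 -> S S
  X5 -> C T0
  X6 -> S A
  X7 -> S S

CYK fill:
  cell(0,0) b: {T2}  orig:{}
  cell(1,1) d: {T1}  orig:{}
  cell(2,2) c: {C,T0}  orig:{C}
  cell(3,3) b: {T2}  orig:{}
  cell(4,4) d: {T1}  orig:{}
  cell(5,5) c: {C,T0}  orig:{C}
  cell(6,6) d: {T1}  orig:{}
  cell(0,1) bd: {S}
  cell(1,2) dc: ∅
  cell(2,3) cb: ∅
  cell(3,4) bd: {S}
  cell(4,5) dc: ∅
  cell(5,6) cd: {A}
  cell(0,2) bdc: ∅
  cell(1,3) dcb: ∅
  cell(2,4) cbd: ∅
  cell(3,5) bdc: ∅
  cell(4,6) dcd: ∅
  cell(0,3) bdcb: ∅
  cell(1,4) dcbd: ∅
  cell(2,5) cbdc: ∅
  cell(3,6) bdcd: {X6}  orig:{}
  cell(0,4) bdcbd: ∅
  cell(1,5) dcbdc: ∅
  cell(2,6) cbdcd: ∅
  cell(0,5) bdcbdc: ∅
  cell(1,6) dcbdcd: ∅
  cell(0,6) bdcbdcd: ∅

S ∉ T[0,6] ⇒ NO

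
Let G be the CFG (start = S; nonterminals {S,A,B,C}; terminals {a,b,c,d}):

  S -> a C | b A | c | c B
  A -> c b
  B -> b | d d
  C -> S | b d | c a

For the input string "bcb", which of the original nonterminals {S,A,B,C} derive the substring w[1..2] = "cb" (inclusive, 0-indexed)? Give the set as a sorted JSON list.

CNF form of G:
  S -> T0 B | T1 A | T3 C | c
  A -> T0 T1
  B -> T2 T2 | b
  C -> T0 B | T0 T3 | T1 A | T1 T2 | T3 C | c
  T0 -> c
  T1 -> b
  T2 -> d
  T3 -> a

CYK fill (cells [i..j] with 1 ≤ i ≤ j ≤ 2 only):
  cell(1,1) c: {C,S,T0}  orig:{C,S}
  cell(2,2) b: {B,T1}  orig:{B}
  cell(1,2) cb: {A,C,S}

Original NTs in T[1,2] deriving "cb": ["A", "C", "S"]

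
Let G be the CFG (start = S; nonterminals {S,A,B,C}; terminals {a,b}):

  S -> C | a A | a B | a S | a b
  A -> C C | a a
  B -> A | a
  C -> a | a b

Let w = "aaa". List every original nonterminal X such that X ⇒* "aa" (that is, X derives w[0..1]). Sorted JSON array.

Convert to CNF:
  S -> T0 A | T0 B | T0 S | T0 T1 | a
  A -> C C | T0 T0
  B -> C C | T0 T0 | a
  C -> T0 T1 | a
  T0 -> a
  T1 -> b

CYK table (by increasing span), restricted to cells inside w[0..1]:
  [0..0]={B,C,S,T0}  "a"  orig:{B,C,S}
  [1..1]={B,C,S,T0}  "a"  orig:{B,C,S}
  [0..1]={A,B,S}  "aa"

Original NTs in T[0,1] deriving "aa": ["A", "B", "S"]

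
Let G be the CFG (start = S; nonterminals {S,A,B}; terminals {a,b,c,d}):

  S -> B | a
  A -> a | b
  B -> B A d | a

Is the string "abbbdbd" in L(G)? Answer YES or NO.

Convert to CNF:
  S -> B X2 | a
  A -> a | b
  B -> B X1 | a
  T0 -> d
  X1 -> A T0
  X2 -> A T0

CYK fill:
  [0..0]={A,B,S}  "a"
  [1..1]={A}  "b"
  [2..2]={A}  "b"
  [3..3]={A}  "b"
  [4..4]={T0}  "d"  orig:{}
  [5..5]={A}  "b"
  [6..6]={T0}  "d"  orig:{}
  [0..1]=∅  "ab"
  [1..2]=∅  "bb"
  [2..3]=∅  "bb"
  [3..4]={X1,X2}  "bd"  orig:{}
  [4..5]=∅  "db"
  [5..6]={X1,X2}  "bd"  orig:{}
  [0..2]=∅  "abb"
  [1..3]=∅  "bbb"
  [2..4]=∅  "bbd"
  [3..5]=∅  "bdb"
  [4..6]=∅  "dbd"
  [0..3]=∅  "abbb"
  [1..4]=∅  "bbbd"
  [2..5]=∅  "bbdb"
  [3..6]=∅  "bdbd"
  [0..4]=∅  "abbbd"
  [1..5]=∅  "bbbdb"
  [2..6]=∅  "bbdbd"
  [0..5]=∅  "abbbdb"
  [1..6]=∅  "bbbdbd"
  [0..6]=∅  "abbbdbd"

S ∉ T[0,6] ⇒ NO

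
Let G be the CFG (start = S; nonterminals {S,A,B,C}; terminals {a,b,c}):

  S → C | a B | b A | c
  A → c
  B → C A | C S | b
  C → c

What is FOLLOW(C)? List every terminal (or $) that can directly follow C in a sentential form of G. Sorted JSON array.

FIRST iteration:
round 1:
  A via A→c: +{c}
  B via B→b: +{b}
  C via C→c: +{c}
  S via S→C: +{c}
  S via S→a B: +{a}
  S via S→b A: +{b}
  FIRST[S]={a,b,c}  FIRST[A]={c}  FIRST[B]={b}  FIRST[C]={c}
round 2:
  B via B→C A: +{c}
  FIRST[S]={a,b,c}  FIRST[A]={c}  FIRST[B]={b,c}  FIRST[C]={c}
round 3: done
  FIRST[S]={a,b,c}  FIRST[A]={c}  FIRST[B]={b,c}  FIRST[C]={c}

FOLLOW iteration:
seed FOLLOW(S) with $
pass 1:
  B→C A: FOLLOW(C) ⊇ FIRST(A) = {c}; new: +{c}
  B→C S: FOLLOW(C) ⊇ FIRST(S) = {a,b,c}; new: +{a,b}
  S→C: FOLLOW(C) ⊇ FOLLOW(S) ⊇ {$}; new: +{$}
  S→a B: FOLLOW(B) ⊇ FOLLOW(S) ⊇ {$}; new: +{$}
  S→b A: FOLLOW(A) ⊇ FOLLOW(S) ⊇ {$}; new: +{$}
  FOLLOW(S)={$}  FOLLOW(A)={$}  FOLLOW(B)={$}  FOLLOW(C)={$,a,b,c}
pass 2: done
  FOLLOW(S)={$}  FOLLOW(A)={$}  FOLLOW(B)={$}  FOLLOW(C)={$,a,b,c}

FOLLOW(C) = ["$", "a", "b", "c"]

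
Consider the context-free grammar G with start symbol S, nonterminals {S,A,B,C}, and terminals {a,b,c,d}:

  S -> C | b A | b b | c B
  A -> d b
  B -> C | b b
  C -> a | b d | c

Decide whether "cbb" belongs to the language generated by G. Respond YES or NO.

CNF form of G:
  S -> T1 A | T1 T0 | T1 T1 | T2 B | a | c
  A -> T0 T1
  B -> T1 T0 | T1 T1 | a | c
  C -> T1 T0 | a | c
  T0 -> d
  T1 -> b
  T2 -> c

CYK fill:
  [0..0]={B,C,S,T2}  "c"  orig:{B,C,S}
  [1..1]={T1}  "b"  orig:{}
  [2..2]={T1}  "b"  orig:{}
  [0..1]=∅  "cb"
  [1..2]={B,S}  "bb"
  [0..2]={S}  "cbb"

S ∈ T[0,2] ⇒ YES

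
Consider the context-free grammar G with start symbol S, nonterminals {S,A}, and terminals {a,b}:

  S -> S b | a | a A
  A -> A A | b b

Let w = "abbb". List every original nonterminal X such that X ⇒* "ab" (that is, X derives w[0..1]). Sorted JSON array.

CNF form of G:
  S -> S T0 | T1 A | a
  A -> A A | T0 T0
  T0 -> b
  T1 -> a

CYK fill (cells [i..j] with 0 ≤ i ≤ j ≤ 1 only):
  T[0,0] 'a' = {S,T1}  orig:{S}
  T[1,1] 'b' = {T0}  orig:{}
  T[0,1] 'ab' = {S}

Original NTs in T[0,1] deriving "ab": ["S"]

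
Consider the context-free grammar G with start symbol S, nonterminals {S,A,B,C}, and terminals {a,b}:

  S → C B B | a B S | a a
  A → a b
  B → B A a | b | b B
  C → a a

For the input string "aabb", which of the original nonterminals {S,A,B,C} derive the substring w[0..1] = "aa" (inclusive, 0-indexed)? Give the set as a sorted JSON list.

Convert to CNF:
  S -> C X3 | T0 T0 | T0 X4
  A -> T0 T1
  B -> B X2 | T1 B | b
  C -> T0 T0
  T0 -> a
  T1 -> b
  X2 -> A T0
  X3 -> B B
  X4 -> B S

CYK table (by increasing span) — only the sub-triangle for w[0..1]:
  T[0,0] 'a' = {T0}  orig:{}
  T[1,1] 'a' = {T0}  orig:{}
  T[0,1] 'aa' = {C,S}

Original NTs in T[0,1] deriving "aa": ["C", "S"]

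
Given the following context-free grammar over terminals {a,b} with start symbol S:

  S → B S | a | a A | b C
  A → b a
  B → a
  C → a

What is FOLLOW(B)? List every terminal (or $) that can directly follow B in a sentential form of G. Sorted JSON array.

FIRST sets, iterate to fixpoint:
[1]
  A via A→b a: +{b}
  B via B→a: +{a}
  C via C→a: +{a}
  S via S→B S: +{a}
  S via S→b C: +{b}
  FIRST[S]={a,b}  FIRST[A]={b}  FIRST[B]={a}  FIRST[C]={a}
[2] — fixpoint
  FIRST[S]={a,b}  FIRST[A]={b}  FIRST[B]={a}  FIRST[C]={a}

FOLLOW sets:
initialize: $ ∈ FOLLOW(S)
pass 1:
  S→B S: FOLLOW(B) ⊇ FIRST(S) = {a,b}; new: +{a,b}
  S→a A: FOLLOW(A) ⊇ FOLLOW(S) ⊇ {$}; new: +{$}
  S→b C: FOLLOW(C) ⊇ FOLLOW(S) ⊇ {$}; new: +{$}
  S: {$}  A: {$}  B: {a,b}  C: {$}
pass 2: — fixpoint
  S: {$}  A: {$}  B: {a,b}  C: {$}

FOLLOW(B) = ["a", "b"]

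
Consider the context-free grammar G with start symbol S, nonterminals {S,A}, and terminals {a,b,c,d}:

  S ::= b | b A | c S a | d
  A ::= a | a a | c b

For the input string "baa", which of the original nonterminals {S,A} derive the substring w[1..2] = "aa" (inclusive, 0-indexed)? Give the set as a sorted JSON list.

CNF form of G:
  S -> T1 X3 | T2 A | b | d
  A -> T0 T0 | T1 T2 | a
  T0 -> a
  T1 -> c
  T2 -> b
  X3 -> S T0

CYK fill, restricted to cells inside w[1..2]:
  cell(1,1) a: {A,T0}  orig:{A}
  cell(2,2) a: {A,T0}  orig:{A}
  cell(1,2) aa: {A}

Original NTs in T[1,2] deriving "aa": ["A"]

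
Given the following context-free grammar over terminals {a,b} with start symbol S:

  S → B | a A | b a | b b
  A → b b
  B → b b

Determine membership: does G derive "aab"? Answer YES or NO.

CNF form of G:
  S -> T0 T0 | T0 T1 | T1 A
  A -> T0 T0
  B -> T0 T0
  T0 -> b
  T1 -> a

CYK fill:
  cell(0,0) a: {T1}  orig:{}
  cell(1,1) a: {T1}  orig:{}
  cell(2,2) b: {T0}  orig:{}
  cell(0,1) aa: ∅
  cell(1,2) ab: ∅
  cell(0,2) aab: ∅

S ∉ T[0,2] ⇒ NO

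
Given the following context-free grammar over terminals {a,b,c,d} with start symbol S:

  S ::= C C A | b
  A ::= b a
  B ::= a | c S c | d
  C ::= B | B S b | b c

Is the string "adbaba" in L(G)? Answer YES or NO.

CNF form of G:
  S -> C X6 | b
  A -> T0 T1
  B -> T2 X3 | a | d
  C -> B X4 | T0 T2 | T2 X5 | a | d
  T0 -> b
  T1 -> a
  T2 -> c
  X3 -> S T2
  X4 -> S T0
  X5 -> S T2
  X6 -> C A

CYK fill:
  [0..0]={B,C,T1}  "a"  orig:{B,C}
  [1..1]={B,C}  "d"
  [2..2]={S,T0}  "b"  orig:{S}
  [3..3]={B,C,T1}  "a"  orig:{B,C}
  [4..4]={S,T0}  "b"  orig:{S}
  [5..5]={B,C,T1}  "a"  orig:{B,C}
  [0..1]=∅  "ad"
  [1..2]=∅  "db"
  [2..3]={A}  "ba"
  [3..4]=∅  "ab"
  [4..5]={A}  "ba"
  [0..2]=∅  "adb"
  [1..3]={X6}  "dba"  orig:{}
  [2..4]=∅  "bab"
  [3..5]={X6}  "aba"  orig:{}
  [0..3]={S}  "adba"
  [1..4]=∅  "dbab"
  [2..5]=∅  "baba"
  [0..4]={X4}  "adbab"  orig:{}
  [1..5]=∅  "dbaba"
  [0..5]=∅  "adbaba"

S ∉ T[0,5] ⇒ NO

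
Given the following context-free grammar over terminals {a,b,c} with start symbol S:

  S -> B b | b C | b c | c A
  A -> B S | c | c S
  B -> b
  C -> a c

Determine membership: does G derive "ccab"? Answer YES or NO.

CNF form of G:
  S -> B T2 | T0 A | T2 C | T2 T0
  A -> B S | T0 S | c
  B -> b
  C -> T1 T0
  T0 -> c
  T1 -> a
  T2 -> b

CYK fill:
  cell(0,0) c: {A,T0}  orig:{A}
  cell(1,1) c: {A,T0}  orig:{A}
  cell(2,2) a: {T1}  orig:{}
  cell(3,3) b: {B,T2}  orig:{B}
  cell(0,1) cc: {S}
  cell(1,2) ca: ∅
  cell(2,3) ab: ∅
  cell(0,2) cca: ∅
  cell(1,3) cab: ∅
  cell(0,3) ccab: ∅

S ∉ T[0,3] ⇒ NO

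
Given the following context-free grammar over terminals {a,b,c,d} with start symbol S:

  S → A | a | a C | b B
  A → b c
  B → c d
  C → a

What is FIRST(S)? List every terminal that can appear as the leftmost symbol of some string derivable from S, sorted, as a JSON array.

FIRST sets, iterate to fixpoint:
round 1:
  A via A→b c: +{b}
  B via B→c d: +{c}
  C via C→a: +{a}
  S via S→A: +{b}
  S via S→a: +{a}
  FIRST[S]={a,b}  FIRST[A]={b}  FIRST[B]={c}  FIRST[C]={a}
round 2: done
  FIRST[S]={a,b}  FIRST[A]={b}  FIRST[B]={c}  FIRST[C]={a}

FIRST(S) = ["a", "b"]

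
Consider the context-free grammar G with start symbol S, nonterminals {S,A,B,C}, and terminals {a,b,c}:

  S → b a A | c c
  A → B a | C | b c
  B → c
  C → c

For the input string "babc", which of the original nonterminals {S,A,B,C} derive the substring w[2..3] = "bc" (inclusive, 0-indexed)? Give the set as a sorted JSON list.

CNF form of G:
  S -> T1 X3 | T2 T2
  A -> B T0 | T1 T2 | c
  B -> c
  C -> c
  T0 -> a
  T1 -> b
  T2 -> c
  X3 -> T0 A

Fill CYK table bottom-up (cells [i..j] with 2 ≤ i ≤ j ≤ 3 only):
  cell(2,2) b: {T1}  orig:{}
  cell(3,3) c: {A,B,C,T2}  orig:{A,B,C}
  cell(2,3) bc: {A}

Original NTs in T[2,3] deriving "bc": ["A"]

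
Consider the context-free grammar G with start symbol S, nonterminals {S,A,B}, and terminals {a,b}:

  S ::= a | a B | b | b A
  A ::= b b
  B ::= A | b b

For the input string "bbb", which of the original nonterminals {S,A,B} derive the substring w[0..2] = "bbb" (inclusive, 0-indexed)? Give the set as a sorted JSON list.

CNF form of G:
  S -> T0 A | T1 B | a | b
  A -> T0 T0
  B -> T0 T0
  T0 -> b
  T1 -> a

Fill CYK table bottom-up — only the sub-triangle for w[0..2]:
  T[0,0] 'b' = {S,T0}  orig:{S}
  T[1,1] 'b' = {S,T0}  orig:{S}
  T[2,2] 'b' = {S,T0}  orig:{S}
  T[0,1] 'bb' = {A,B}
  T[1,2] 'bb' = {A,B}
  T[0,2] 'bbb' = {S}

Original NTs in T[0,2] deriving "bbb": ["S"]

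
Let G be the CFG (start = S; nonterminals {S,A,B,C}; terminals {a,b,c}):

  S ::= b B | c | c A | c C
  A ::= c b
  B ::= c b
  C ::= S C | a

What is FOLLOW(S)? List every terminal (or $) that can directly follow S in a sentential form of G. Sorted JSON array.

FIRST iteration:
round 1:
  A via A→c b: +{c}
  B via B→c b: +{c}
  C via C→a: +{a}
  S via S→b B: +{b}
  S via S→c: +{c}
  FIRST[S]={b,c}  FIRST[A]={c}  FIRST[B]={c}  FIRST[C]={a}
round 2:
  C via C→S C: +{b,c}
  FIRST[S]={b,c}  FIRST[A]={c}  FIRST[B]={c}  FIRST[C]={a,b,c}
round 3: (no change)
  FIRST[S]={b,c}  FIRST[A]={c}  FIRST[B]={c}  FIRST[C]={a,b,c}

FOLLOW sets:
initialize: $ ∈ FOLLOW(S)
round 1:
  C→S C: FOLLOW(S) ⊇ FIRST(C) = {a,b,c}; new: +{a,b,c}
  S→b B: FOLLOW(B) ⊇ FOLLOW(S) ⊇ {$,a,b,c}; new: +{$,a,b,c}
  S→c A: FOLLOW(A) ⊇ FOLLOW(S) ⊇ {$,a,b,c}; new: +{$,a,b,c}
  S→c C: FOLLOW(C) ⊇ FOLLOW(S) ⊇ {$,a,b,c}; new: +{$,a,b,c}
  FOLLOW[S]={$,a,b,c}  FOLLOW[A]={$,a,b,c}  FOLLOW[B]={$,a,b,c}  FOLLOW[C]={$,a,b,c}
round 2: done
  FOLLOW[S]={$,a,b,c}  FOLLOW[A]={$,a,b,c}  FOLLOW[B]={$,a,b,c}  FOLLOW[C]={$,a,b,c}

FOLLOW(S) = ["$", "a", "b", "c"]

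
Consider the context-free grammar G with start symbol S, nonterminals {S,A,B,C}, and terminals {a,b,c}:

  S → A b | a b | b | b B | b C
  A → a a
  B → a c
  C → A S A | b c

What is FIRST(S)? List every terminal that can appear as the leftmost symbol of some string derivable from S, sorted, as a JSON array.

FIRST sets, iterate to fixpoint:
iter 1:
  A via A→a a: +{a}
  B via B→a c: +{a}
  C via C→A S A: +{a}
  C via C→b c: +{b}
  S via S→A b: +{a}
  S via S→b: +{b}
  S: {a,b}  A: {a}  B: {a}  C: {a,b}
iter 2: (stable)
  S: {a,b}  A: {a}  B: {a}  C: {a,b}

FIRST(S) = ["a", "b"]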